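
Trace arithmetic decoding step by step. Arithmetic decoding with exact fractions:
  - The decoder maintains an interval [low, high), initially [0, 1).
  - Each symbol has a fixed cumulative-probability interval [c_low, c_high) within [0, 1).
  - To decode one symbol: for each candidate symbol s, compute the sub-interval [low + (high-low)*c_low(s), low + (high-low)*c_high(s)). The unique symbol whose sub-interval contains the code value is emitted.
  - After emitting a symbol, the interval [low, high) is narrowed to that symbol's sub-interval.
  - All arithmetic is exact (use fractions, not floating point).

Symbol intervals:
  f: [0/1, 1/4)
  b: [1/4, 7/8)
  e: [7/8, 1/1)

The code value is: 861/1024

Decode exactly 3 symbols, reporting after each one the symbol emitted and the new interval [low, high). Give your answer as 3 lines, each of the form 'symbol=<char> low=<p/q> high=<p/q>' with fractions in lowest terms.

Answer: symbol=b low=1/4 high=7/8
symbol=e low=51/64 high=7/8
symbol=b low=209/256 high=443/512

Derivation:
Step 1: interval [0/1, 1/1), width = 1/1 - 0/1 = 1/1
  'f': [0/1 + 1/1*0/1, 0/1 + 1/1*1/4) = [0/1, 1/4)
  'b': [0/1 + 1/1*1/4, 0/1 + 1/1*7/8) = [1/4, 7/8) <- contains code 861/1024
  'e': [0/1 + 1/1*7/8, 0/1 + 1/1*1/1) = [7/8, 1/1)
  emit 'b', narrow to [1/4, 7/8)
Step 2: interval [1/4, 7/8), width = 7/8 - 1/4 = 5/8
  'f': [1/4 + 5/8*0/1, 1/4 + 5/8*1/4) = [1/4, 13/32)
  'b': [1/4 + 5/8*1/4, 1/4 + 5/8*7/8) = [13/32, 51/64)
  'e': [1/4 + 5/8*7/8, 1/4 + 5/8*1/1) = [51/64, 7/8) <- contains code 861/1024
  emit 'e', narrow to [51/64, 7/8)
Step 3: interval [51/64, 7/8), width = 7/8 - 51/64 = 5/64
  'f': [51/64 + 5/64*0/1, 51/64 + 5/64*1/4) = [51/64, 209/256)
  'b': [51/64 + 5/64*1/4, 51/64 + 5/64*7/8) = [209/256, 443/512) <- contains code 861/1024
  'e': [51/64 + 5/64*7/8, 51/64 + 5/64*1/1) = [443/512, 7/8)
  emit 'b', narrow to [209/256, 443/512)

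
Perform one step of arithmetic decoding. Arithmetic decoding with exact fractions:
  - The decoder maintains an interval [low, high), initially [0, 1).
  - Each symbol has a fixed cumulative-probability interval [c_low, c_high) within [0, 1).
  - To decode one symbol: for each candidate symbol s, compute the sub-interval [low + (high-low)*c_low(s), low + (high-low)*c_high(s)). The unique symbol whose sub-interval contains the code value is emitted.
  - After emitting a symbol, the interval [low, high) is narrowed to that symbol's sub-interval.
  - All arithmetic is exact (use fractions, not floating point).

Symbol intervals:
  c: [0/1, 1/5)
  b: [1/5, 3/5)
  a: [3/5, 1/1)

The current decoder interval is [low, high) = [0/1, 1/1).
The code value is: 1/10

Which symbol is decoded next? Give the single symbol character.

Answer: c

Derivation:
Interval width = high − low = 1/1 − 0/1 = 1/1
Scaled code = (code − low) / width = (1/10 − 0/1) / 1/1 = 1/10
  c: [0/1, 1/5) ← scaled code falls here ✓
  b: [1/5, 3/5) 
  a: [3/5, 1/1) 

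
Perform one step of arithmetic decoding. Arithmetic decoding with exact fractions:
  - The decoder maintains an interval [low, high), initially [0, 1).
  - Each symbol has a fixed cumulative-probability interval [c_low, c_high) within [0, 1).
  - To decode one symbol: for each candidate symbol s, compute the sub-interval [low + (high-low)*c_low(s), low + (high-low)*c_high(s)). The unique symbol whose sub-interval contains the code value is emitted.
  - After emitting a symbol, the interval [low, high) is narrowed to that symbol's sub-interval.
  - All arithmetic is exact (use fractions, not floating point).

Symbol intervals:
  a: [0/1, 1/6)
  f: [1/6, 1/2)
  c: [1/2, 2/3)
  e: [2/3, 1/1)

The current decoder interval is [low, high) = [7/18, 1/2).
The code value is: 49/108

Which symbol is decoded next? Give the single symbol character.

Answer: c

Derivation:
Interval width = high − low = 1/2 − 7/18 = 1/9
Scaled code = (code − low) / width = (49/108 − 7/18) / 1/9 = 7/12
  a: [0/1, 1/6) 
  f: [1/6, 1/2) 
  c: [1/2, 2/3) ← scaled code falls here ✓
  e: [2/3, 1/1) 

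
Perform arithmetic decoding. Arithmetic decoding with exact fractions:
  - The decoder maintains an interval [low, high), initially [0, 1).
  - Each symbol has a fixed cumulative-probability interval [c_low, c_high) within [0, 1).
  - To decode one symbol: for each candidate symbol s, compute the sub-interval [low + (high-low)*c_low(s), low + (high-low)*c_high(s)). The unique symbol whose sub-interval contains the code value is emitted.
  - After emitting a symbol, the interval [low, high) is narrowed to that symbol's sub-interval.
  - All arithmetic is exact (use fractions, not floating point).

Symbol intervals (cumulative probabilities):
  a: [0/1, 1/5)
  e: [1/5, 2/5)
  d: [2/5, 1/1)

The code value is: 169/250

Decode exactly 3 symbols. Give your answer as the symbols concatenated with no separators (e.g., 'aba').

Answer: dda

Derivation:
Step 1: interval [0/1, 1/1), width = 1/1 - 0/1 = 1/1
  'a': [0/1 + 1/1*0/1, 0/1 + 1/1*1/5) = [0/1, 1/5)
  'e': [0/1 + 1/1*1/5, 0/1 + 1/1*2/5) = [1/5, 2/5)
  'd': [0/1 + 1/1*2/5, 0/1 + 1/1*1/1) = [2/5, 1/1) <- contains code 169/250
  emit 'd', narrow to [2/5, 1/1)
Step 2: interval [2/5, 1/1), width = 1/1 - 2/5 = 3/5
  'a': [2/5 + 3/5*0/1, 2/5 + 3/5*1/5) = [2/5, 13/25)
  'e': [2/5 + 3/5*1/5, 2/5 + 3/5*2/5) = [13/25, 16/25)
  'd': [2/5 + 3/5*2/5, 2/5 + 3/5*1/1) = [16/25, 1/1) <- contains code 169/250
  emit 'd', narrow to [16/25, 1/1)
Step 3: interval [16/25, 1/1), width = 1/1 - 16/25 = 9/25
  'a': [16/25 + 9/25*0/1, 16/25 + 9/25*1/5) = [16/25, 89/125) <- contains code 169/250
  'e': [16/25 + 9/25*1/5, 16/25 + 9/25*2/5) = [89/125, 98/125)
  'd': [16/25 + 9/25*2/5, 16/25 + 9/25*1/1) = [98/125, 1/1)
  emit 'a', narrow to [16/25, 89/125)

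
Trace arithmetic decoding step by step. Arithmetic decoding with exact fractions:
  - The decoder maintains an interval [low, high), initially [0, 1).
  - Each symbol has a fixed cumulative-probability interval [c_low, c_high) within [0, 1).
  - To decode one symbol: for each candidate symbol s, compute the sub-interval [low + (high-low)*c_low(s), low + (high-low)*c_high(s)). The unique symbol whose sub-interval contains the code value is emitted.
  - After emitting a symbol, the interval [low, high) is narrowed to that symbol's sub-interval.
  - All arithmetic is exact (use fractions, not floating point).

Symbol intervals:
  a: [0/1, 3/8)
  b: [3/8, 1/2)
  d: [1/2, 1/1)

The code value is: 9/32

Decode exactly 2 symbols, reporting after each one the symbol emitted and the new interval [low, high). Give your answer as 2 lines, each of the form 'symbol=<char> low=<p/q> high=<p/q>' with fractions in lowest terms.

Step 1: interval [0/1, 1/1), width = 1/1 - 0/1 = 1/1
  'a': [0/1 + 1/1*0/1, 0/1 + 1/1*3/8) = [0/1, 3/8) <- contains code 9/32
  'b': [0/1 + 1/1*3/8, 0/1 + 1/1*1/2) = [3/8, 1/2)
  'd': [0/1 + 1/1*1/2, 0/1 + 1/1*1/1) = [1/2, 1/1)
  emit 'a', narrow to [0/1, 3/8)
Step 2: interval [0/1, 3/8), width = 3/8 - 0/1 = 3/8
  'a': [0/1 + 3/8*0/1, 0/1 + 3/8*3/8) = [0/1, 9/64)
  'b': [0/1 + 3/8*3/8, 0/1 + 3/8*1/2) = [9/64, 3/16)
  'd': [0/1 + 3/8*1/2, 0/1 + 3/8*1/1) = [3/16, 3/8) <- contains code 9/32
  emit 'd', narrow to [3/16, 3/8)

Answer: symbol=a low=0/1 high=3/8
symbol=d low=3/16 high=3/8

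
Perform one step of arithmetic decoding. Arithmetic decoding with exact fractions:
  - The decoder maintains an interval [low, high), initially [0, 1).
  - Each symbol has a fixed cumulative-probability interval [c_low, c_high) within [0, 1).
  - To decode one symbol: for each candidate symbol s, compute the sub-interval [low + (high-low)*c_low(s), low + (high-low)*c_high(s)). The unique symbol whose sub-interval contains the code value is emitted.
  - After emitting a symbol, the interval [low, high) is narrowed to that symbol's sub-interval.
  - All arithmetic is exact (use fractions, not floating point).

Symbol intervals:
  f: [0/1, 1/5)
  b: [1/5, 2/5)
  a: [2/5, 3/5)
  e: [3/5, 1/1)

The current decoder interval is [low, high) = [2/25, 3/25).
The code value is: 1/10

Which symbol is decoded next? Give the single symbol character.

Answer: a

Derivation:
Interval width = high − low = 3/25 − 2/25 = 1/25
Scaled code = (code − low) / width = (1/10 − 2/25) / 1/25 = 1/2
  f: [0/1, 1/5) 
  b: [1/5, 2/5) 
  a: [2/5, 3/5) ← scaled code falls here ✓
  e: [3/5, 1/1) 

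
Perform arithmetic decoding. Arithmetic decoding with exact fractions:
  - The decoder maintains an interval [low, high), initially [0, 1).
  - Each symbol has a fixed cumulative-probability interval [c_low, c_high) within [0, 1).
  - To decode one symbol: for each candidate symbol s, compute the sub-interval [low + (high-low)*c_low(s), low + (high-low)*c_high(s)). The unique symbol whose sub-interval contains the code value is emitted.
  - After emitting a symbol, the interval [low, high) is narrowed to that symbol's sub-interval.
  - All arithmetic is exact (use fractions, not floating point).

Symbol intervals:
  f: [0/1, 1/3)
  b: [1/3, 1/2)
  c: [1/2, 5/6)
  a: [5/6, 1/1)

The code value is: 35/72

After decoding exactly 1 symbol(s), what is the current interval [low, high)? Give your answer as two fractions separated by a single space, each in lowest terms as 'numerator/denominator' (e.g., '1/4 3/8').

Step 1: interval [0/1, 1/1), width = 1/1 - 0/1 = 1/1
  'f': [0/1 + 1/1*0/1, 0/1 + 1/1*1/3) = [0/1, 1/3)
  'b': [0/1 + 1/1*1/3, 0/1 + 1/1*1/2) = [1/3, 1/2) <- contains code 35/72
  'c': [0/1 + 1/1*1/2, 0/1 + 1/1*5/6) = [1/2, 5/6)
  'a': [0/1 + 1/1*5/6, 0/1 + 1/1*1/1) = [5/6, 1/1)
  emit 'b', narrow to [1/3, 1/2)

Answer: 1/3 1/2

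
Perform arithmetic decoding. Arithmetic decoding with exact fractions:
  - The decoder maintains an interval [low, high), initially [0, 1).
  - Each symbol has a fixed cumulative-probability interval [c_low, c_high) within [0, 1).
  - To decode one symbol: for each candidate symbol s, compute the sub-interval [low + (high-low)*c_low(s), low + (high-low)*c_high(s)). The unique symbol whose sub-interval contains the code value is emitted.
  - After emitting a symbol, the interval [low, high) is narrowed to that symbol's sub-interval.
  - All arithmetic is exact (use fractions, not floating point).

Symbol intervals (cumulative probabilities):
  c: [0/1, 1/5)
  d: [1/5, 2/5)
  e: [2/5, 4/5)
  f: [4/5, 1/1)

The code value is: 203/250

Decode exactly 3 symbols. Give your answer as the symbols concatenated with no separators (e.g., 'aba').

Step 1: interval [0/1, 1/1), width = 1/1 - 0/1 = 1/1
  'c': [0/1 + 1/1*0/1, 0/1 + 1/1*1/5) = [0/1, 1/5)
  'd': [0/1 + 1/1*1/5, 0/1 + 1/1*2/5) = [1/5, 2/5)
  'e': [0/1 + 1/1*2/5, 0/1 + 1/1*4/5) = [2/5, 4/5)
  'f': [0/1 + 1/1*4/5, 0/1 + 1/1*1/1) = [4/5, 1/1) <- contains code 203/250
  emit 'f', narrow to [4/5, 1/1)
Step 2: interval [4/5, 1/1), width = 1/1 - 4/5 = 1/5
  'c': [4/5 + 1/5*0/1, 4/5 + 1/5*1/5) = [4/5, 21/25) <- contains code 203/250
  'd': [4/5 + 1/5*1/5, 4/5 + 1/5*2/5) = [21/25, 22/25)
  'e': [4/5 + 1/5*2/5, 4/5 + 1/5*4/5) = [22/25, 24/25)
  'f': [4/5 + 1/5*4/5, 4/5 + 1/5*1/1) = [24/25, 1/1)
  emit 'c', narrow to [4/5, 21/25)
Step 3: interval [4/5, 21/25), width = 21/25 - 4/5 = 1/25
  'c': [4/5 + 1/25*0/1, 4/5 + 1/25*1/5) = [4/5, 101/125)
  'd': [4/5 + 1/25*1/5, 4/5 + 1/25*2/5) = [101/125, 102/125) <- contains code 203/250
  'e': [4/5 + 1/25*2/5, 4/5 + 1/25*4/5) = [102/125, 104/125)
  'f': [4/5 + 1/25*4/5, 4/5 + 1/25*1/1) = [104/125, 21/25)
  emit 'd', narrow to [101/125, 102/125)

Answer: fcd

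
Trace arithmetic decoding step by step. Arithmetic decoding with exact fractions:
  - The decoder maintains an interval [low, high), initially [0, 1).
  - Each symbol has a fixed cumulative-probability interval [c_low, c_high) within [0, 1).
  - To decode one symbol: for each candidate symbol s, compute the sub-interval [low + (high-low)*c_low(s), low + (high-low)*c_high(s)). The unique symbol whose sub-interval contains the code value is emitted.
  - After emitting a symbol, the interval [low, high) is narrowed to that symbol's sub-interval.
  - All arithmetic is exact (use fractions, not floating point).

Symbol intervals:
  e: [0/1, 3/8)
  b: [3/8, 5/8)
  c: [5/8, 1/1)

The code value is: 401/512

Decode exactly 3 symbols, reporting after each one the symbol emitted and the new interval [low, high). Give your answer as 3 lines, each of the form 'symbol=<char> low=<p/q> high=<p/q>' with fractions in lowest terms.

Answer: symbol=c low=5/8 high=1/1
symbol=b low=49/64 high=55/64
symbol=e low=49/64 high=205/256

Derivation:
Step 1: interval [0/1, 1/1), width = 1/1 - 0/1 = 1/1
  'e': [0/1 + 1/1*0/1, 0/1 + 1/1*3/8) = [0/1, 3/8)
  'b': [0/1 + 1/1*3/8, 0/1 + 1/1*5/8) = [3/8, 5/8)
  'c': [0/1 + 1/1*5/8, 0/1 + 1/1*1/1) = [5/8, 1/1) <- contains code 401/512
  emit 'c', narrow to [5/8, 1/1)
Step 2: interval [5/8, 1/1), width = 1/1 - 5/8 = 3/8
  'e': [5/8 + 3/8*0/1, 5/8 + 3/8*3/8) = [5/8, 49/64)
  'b': [5/8 + 3/8*3/8, 5/8 + 3/8*5/8) = [49/64, 55/64) <- contains code 401/512
  'c': [5/8 + 3/8*5/8, 5/8 + 3/8*1/1) = [55/64, 1/1)
  emit 'b', narrow to [49/64, 55/64)
Step 3: interval [49/64, 55/64), width = 55/64 - 49/64 = 3/32
  'e': [49/64 + 3/32*0/1, 49/64 + 3/32*3/8) = [49/64, 205/256) <- contains code 401/512
  'b': [49/64 + 3/32*3/8, 49/64 + 3/32*5/8) = [205/256, 211/256)
  'c': [49/64 + 3/32*5/8, 49/64 + 3/32*1/1) = [211/256, 55/64)
  emit 'e', narrow to [49/64, 205/256)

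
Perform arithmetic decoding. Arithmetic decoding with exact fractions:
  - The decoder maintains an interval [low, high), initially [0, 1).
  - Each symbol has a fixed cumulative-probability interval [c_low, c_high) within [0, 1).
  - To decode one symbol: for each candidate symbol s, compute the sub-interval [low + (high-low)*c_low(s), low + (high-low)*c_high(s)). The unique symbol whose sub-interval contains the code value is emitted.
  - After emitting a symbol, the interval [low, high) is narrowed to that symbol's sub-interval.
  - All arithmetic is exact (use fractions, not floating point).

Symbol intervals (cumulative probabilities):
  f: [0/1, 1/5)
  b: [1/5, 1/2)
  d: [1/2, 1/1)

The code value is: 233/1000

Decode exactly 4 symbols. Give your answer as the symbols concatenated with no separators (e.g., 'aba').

Step 1: interval [0/1, 1/1), width = 1/1 - 0/1 = 1/1
  'f': [0/1 + 1/1*0/1, 0/1 + 1/1*1/5) = [0/1, 1/5)
  'b': [0/1 + 1/1*1/5, 0/1 + 1/1*1/2) = [1/5, 1/2) <- contains code 233/1000
  'd': [0/1 + 1/1*1/2, 0/1 + 1/1*1/1) = [1/2, 1/1)
  emit 'b', narrow to [1/5, 1/2)
Step 2: interval [1/5, 1/2), width = 1/2 - 1/5 = 3/10
  'f': [1/5 + 3/10*0/1, 1/5 + 3/10*1/5) = [1/5, 13/50) <- contains code 233/1000
  'b': [1/5 + 3/10*1/5, 1/5 + 3/10*1/2) = [13/50, 7/20)
  'd': [1/5 + 3/10*1/2, 1/5 + 3/10*1/1) = [7/20, 1/2)
  emit 'f', narrow to [1/5, 13/50)
Step 3: interval [1/5, 13/50), width = 13/50 - 1/5 = 3/50
  'f': [1/5 + 3/50*0/1, 1/5 + 3/50*1/5) = [1/5, 53/250)
  'b': [1/5 + 3/50*1/5, 1/5 + 3/50*1/2) = [53/250, 23/100)
  'd': [1/5 + 3/50*1/2, 1/5 + 3/50*1/1) = [23/100, 13/50) <- contains code 233/1000
  emit 'd', narrow to [23/100, 13/50)
Step 4: interval [23/100, 13/50), width = 13/50 - 23/100 = 3/100
  'f': [23/100 + 3/100*0/1, 23/100 + 3/100*1/5) = [23/100, 59/250) <- contains code 233/1000
  'b': [23/100 + 3/100*1/5, 23/100 + 3/100*1/2) = [59/250, 49/200)
  'd': [23/100 + 3/100*1/2, 23/100 + 3/100*1/1) = [49/200, 13/50)
  emit 'f', narrow to [23/100, 59/250)

Answer: bfdf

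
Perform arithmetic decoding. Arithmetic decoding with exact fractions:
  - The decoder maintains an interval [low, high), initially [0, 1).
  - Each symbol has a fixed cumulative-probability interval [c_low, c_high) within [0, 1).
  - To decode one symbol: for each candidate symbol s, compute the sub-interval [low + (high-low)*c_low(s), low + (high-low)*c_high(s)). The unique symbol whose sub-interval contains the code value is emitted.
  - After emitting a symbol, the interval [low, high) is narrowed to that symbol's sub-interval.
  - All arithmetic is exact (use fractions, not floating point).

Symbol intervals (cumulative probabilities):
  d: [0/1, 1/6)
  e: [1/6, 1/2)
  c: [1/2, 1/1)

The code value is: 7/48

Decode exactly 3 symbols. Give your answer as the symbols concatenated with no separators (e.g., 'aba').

Answer: dcc

Derivation:
Step 1: interval [0/1, 1/1), width = 1/1 - 0/1 = 1/1
  'd': [0/1 + 1/1*0/1, 0/1 + 1/1*1/6) = [0/1, 1/6) <- contains code 7/48
  'e': [0/1 + 1/1*1/6, 0/1 + 1/1*1/2) = [1/6, 1/2)
  'c': [0/1 + 1/1*1/2, 0/1 + 1/1*1/1) = [1/2, 1/1)
  emit 'd', narrow to [0/1, 1/6)
Step 2: interval [0/1, 1/6), width = 1/6 - 0/1 = 1/6
  'd': [0/1 + 1/6*0/1, 0/1 + 1/6*1/6) = [0/1, 1/36)
  'e': [0/1 + 1/6*1/6, 0/1 + 1/6*1/2) = [1/36, 1/12)
  'c': [0/1 + 1/6*1/2, 0/1 + 1/6*1/1) = [1/12, 1/6) <- contains code 7/48
  emit 'c', narrow to [1/12, 1/6)
Step 3: interval [1/12, 1/6), width = 1/6 - 1/12 = 1/12
  'd': [1/12 + 1/12*0/1, 1/12 + 1/12*1/6) = [1/12, 7/72)
  'e': [1/12 + 1/12*1/6, 1/12 + 1/12*1/2) = [7/72, 1/8)
  'c': [1/12 + 1/12*1/2, 1/12 + 1/12*1/1) = [1/8, 1/6) <- contains code 7/48
  emit 'c', narrow to [1/8, 1/6)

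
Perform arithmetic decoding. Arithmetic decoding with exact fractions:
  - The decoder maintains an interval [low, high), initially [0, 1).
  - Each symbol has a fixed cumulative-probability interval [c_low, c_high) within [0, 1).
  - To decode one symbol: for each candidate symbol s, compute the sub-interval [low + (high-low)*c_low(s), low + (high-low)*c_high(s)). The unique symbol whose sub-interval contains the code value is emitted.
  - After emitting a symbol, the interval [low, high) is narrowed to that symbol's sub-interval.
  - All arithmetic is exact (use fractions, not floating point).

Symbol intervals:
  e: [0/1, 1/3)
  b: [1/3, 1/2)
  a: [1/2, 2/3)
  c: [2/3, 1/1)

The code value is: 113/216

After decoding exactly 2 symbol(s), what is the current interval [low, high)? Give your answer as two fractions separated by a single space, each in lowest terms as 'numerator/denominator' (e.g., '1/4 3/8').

Answer: 1/2 5/9

Derivation:
Step 1: interval [0/1, 1/1), width = 1/1 - 0/1 = 1/1
  'e': [0/1 + 1/1*0/1, 0/1 + 1/1*1/3) = [0/1, 1/3)
  'b': [0/1 + 1/1*1/3, 0/1 + 1/1*1/2) = [1/3, 1/2)
  'a': [0/1 + 1/1*1/2, 0/1 + 1/1*2/3) = [1/2, 2/3) <- contains code 113/216
  'c': [0/1 + 1/1*2/3, 0/1 + 1/1*1/1) = [2/3, 1/1)
  emit 'a', narrow to [1/2, 2/3)
Step 2: interval [1/2, 2/3), width = 2/3 - 1/2 = 1/6
  'e': [1/2 + 1/6*0/1, 1/2 + 1/6*1/3) = [1/2, 5/9) <- contains code 113/216
  'b': [1/2 + 1/6*1/3, 1/2 + 1/6*1/2) = [5/9, 7/12)
  'a': [1/2 + 1/6*1/2, 1/2 + 1/6*2/3) = [7/12, 11/18)
  'c': [1/2 + 1/6*2/3, 1/2 + 1/6*1/1) = [11/18, 2/3)
  emit 'e', narrow to [1/2, 5/9)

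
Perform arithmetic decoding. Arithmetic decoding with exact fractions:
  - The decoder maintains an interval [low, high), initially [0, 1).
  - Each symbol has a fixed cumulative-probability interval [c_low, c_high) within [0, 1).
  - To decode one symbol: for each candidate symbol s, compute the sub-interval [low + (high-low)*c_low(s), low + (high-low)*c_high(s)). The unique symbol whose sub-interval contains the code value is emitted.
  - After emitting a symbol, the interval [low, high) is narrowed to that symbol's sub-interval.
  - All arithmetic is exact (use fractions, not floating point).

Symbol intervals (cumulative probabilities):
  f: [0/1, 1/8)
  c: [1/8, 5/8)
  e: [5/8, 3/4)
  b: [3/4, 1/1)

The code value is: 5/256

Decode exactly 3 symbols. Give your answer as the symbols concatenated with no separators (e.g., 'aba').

Step 1: interval [0/1, 1/1), width = 1/1 - 0/1 = 1/1
  'f': [0/1 + 1/1*0/1, 0/1 + 1/1*1/8) = [0/1, 1/8) <- contains code 5/256
  'c': [0/1 + 1/1*1/8, 0/1 + 1/1*5/8) = [1/8, 5/8)
  'e': [0/1 + 1/1*5/8, 0/1 + 1/1*3/4) = [5/8, 3/4)
  'b': [0/1 + 1/1*3/4, 0/1 + 1/1*1/1) = [3/4, 1/1)
  emit 'f', narrow to [0/1, 1/8)
Step 2: interval [0/1, 1/8), width = 1/8 - 0/1 = 1/8
  'f': [0/1 + 1/8*0/1, 0/1 + 1/8*1/8) = [0/1, 1/64)
  'c': [0/1 + 1/8*1/8, 0/1 + 1/8*5/8) = [1/64, 5/64) <- contains code 5/256
  'e': [0/1 + 1/8*5/8, 0/1 + 1/8*3/4) = [5/64, 3/32)
  'b': [0/1 + 1/8*3/4, 0/1 + 1/8*1/1) = [3/32, 1/8)
  emit 'c', narrow to [1/64, 5/64)
Step 3: interval [1/64, 5/64), width = 5/64 - 1/64 = 1/16
  'f': [1/64 + 1/16*0/1, 1/64 + 1/16*1/8) = [1/64, 3/128) <- contains code 5/256
  'c': [1/64 + 1/16*1/8, 1/64 + 1/16*5/8) = [3/128, 7/128)
  'e': [1/64 + 1/16*5/8, 1/64 + 1/16*3/4) = [7/128, 1/16)
  'b': [1/64 + 1/16*3/4, 1/64 + 1/16*1/1) = [1/16, 5/64)
  emit 'f', narrow to [1/64, 3/128)

Answer: fcf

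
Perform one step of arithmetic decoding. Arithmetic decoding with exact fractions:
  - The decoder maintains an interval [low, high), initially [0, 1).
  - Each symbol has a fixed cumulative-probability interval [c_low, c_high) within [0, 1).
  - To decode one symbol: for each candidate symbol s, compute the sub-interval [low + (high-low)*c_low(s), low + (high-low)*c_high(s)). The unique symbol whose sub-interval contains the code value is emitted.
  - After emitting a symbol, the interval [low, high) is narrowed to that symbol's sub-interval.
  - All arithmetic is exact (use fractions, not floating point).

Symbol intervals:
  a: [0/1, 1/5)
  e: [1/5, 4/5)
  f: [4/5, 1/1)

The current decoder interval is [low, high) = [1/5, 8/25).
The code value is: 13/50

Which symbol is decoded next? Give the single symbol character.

Answer: e

Derivation:
Interval width = high − low = 8/25 − 1/5 = 3/25
Scaled code = (code − low) / width = (13/50 − 1/5) / 3/25 = 1/2
  a: [0/1, 1/5) 
  e: [1/5, 4/5) ← scaled code falls here ✓
  f: [4/5, 1/1) 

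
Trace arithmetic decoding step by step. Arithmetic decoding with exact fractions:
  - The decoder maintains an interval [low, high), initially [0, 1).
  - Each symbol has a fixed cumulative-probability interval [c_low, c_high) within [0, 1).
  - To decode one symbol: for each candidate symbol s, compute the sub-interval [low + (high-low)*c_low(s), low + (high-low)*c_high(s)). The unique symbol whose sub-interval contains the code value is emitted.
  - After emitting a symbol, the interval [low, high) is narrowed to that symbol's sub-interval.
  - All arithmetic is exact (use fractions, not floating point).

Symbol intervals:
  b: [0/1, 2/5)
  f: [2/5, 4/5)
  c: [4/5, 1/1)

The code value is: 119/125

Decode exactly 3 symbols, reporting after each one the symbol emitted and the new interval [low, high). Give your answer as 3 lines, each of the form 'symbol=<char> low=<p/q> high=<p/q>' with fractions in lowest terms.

Answer: symbol=c low=4/5 high=1/1
symbol=f low=22/25 high=24/25
symbol=c low=118/125 high=24/25

Derivation:
Step 1: interval [0/1, 1/1), width = 1/1 - 0/1 = 1/1
  'b': [0/1 + 1/1*0/1, 0/1 + 1/1*2/5) = [0/1, 2/5)
  'f': [0/1 + 1/1*2/5, 0/1 + 1/1*4/5) = [2/5, 4/5)
  'c': [0/1 + 1/1*4/5, 0/1 + 1/1*1/1) = [4/5, 1/1) <- contains code 119/125
  emit 'c', narrow to [4/5, 1/1)
Step 2: interval [4/5, 1/1), width = 1/1 - 4/5 = 1/5
  'b': [4/5 + 1/5*0/1, 4/5 + 1/5*2/5) = [4/5, 22/25)
  'f': [4/5 + 1/5*2/5, 4/5 + 1/5*4/5) = [22/25, 24/25) <- contains code 119/125
  'c': [4/5 + 1/5*4/5, 4/5 + 1/5*1/1) = [24/25, 1/1)
  emit 'f', narrow to [22/25, 24/25)
Step 3: interval [22/25, 24/25), width = 24/25 - 22/25 = 2/25
  'b': [22/25 + 2/25*0/1, 22/25 + 2/25*2/5) = [22/25, 114/125)
  'f': [22/25 + 2/25*2/5, 22/25 + 2/25*4/5) = [114/125, 118/125)
  'c': [22/25 + 2/25*4/5, 22/25 + 2/25*1/1) = [118/125, 24/25) <- contains code 119/125
  emit 'c', narrow to [118/125, 24/25)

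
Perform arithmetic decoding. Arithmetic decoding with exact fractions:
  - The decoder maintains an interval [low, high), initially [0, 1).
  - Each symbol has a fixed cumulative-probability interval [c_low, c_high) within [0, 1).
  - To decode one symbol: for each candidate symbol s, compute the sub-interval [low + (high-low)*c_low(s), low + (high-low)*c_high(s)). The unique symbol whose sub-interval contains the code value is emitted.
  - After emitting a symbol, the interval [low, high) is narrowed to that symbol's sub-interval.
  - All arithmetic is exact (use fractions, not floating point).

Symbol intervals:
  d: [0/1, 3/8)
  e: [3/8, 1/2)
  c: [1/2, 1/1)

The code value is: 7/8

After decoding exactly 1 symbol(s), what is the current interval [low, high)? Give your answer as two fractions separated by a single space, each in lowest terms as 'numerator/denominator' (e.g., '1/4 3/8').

Step 1: interval [0/1, 1/1), width = 1/1 - 0/1 = 1/1
  'd': [0/1 + 1/1*0/1, 0/1 + 1/1*3/8) = [0/1, 3/8)
  'e': [0/1 + 1/1*3/8, 0/1 + 1/1*1/2) = [3/8, 1/2)
  'c': [0/1 + 1/1*1/2, 0/1 + 1/1*1/1) = [1/2, 1/1) <- contains code 7/8
  emit 'c', narrow to [1/2, 1/1)

Answer: 1/2 1/1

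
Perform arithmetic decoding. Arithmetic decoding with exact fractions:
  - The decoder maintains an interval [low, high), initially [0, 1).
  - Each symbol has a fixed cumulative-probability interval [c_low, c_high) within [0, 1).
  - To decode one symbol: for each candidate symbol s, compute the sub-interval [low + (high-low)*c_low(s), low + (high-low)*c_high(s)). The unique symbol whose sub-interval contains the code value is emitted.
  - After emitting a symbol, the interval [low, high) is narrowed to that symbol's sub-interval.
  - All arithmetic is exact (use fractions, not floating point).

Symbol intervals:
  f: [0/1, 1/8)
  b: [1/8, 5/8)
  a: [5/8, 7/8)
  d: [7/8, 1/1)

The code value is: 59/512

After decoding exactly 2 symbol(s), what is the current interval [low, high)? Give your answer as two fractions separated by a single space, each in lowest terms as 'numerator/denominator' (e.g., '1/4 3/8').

Answer: 7/64 1/8

Derivation:
Step 1: interval [0/1, 1/1), width = 1/1 - 0/1 = 1/1
  'f': [0/1 + 1/1*0/1, 0/1 + 1/1*1/8) = [0/1, 1/8) <- contains code 59/512
  'b': [0/1 + 1/1*1/8, 0/1 + 1/1*5/8) = [1/8, 5/8)
  'a': [0/1 + 1/1*5/8, 0/1 + 1/1*7/8) = [5/8, 7/8)
  'd': [0/1 + 1/1*7/8, 0/1 + 1/1*1/1) = [7/8, 1/1)
  emit 'f', narrow to [0/1, 1/8)
Step 2: interval [0/1, 1/8), width = 1/8 - 0/1 = 1/8
  'f': [0/1 + 1/8*0/1, 0/1 + 1/8*1/8) = [0/1, 1/64)
  'b': [0/1 + 1/8*1/8, 0/1 + 1/8*5/8) = [1/64, 5/64)
  'a': [0/1 + 1/8*5/8, 0/1 + 1/8*7/8) = [5/64, 7/64)
  'd': [0/1 + 1/8*7/8, 0/1 + 1/8*1/1) = [7/64, 1/8) <- contains code 59/512
  emit 'd', narrow to [7/64, 1/8)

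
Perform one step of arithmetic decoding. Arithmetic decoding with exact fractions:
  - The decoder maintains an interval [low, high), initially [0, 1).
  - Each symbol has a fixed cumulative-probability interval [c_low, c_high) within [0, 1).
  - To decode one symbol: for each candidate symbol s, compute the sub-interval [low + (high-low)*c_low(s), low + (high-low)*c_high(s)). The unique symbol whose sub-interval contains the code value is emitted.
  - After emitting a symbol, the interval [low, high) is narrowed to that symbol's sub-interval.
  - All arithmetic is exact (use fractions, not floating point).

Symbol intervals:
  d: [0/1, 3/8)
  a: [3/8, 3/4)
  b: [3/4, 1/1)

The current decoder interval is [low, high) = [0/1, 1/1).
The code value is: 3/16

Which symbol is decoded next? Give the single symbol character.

Interval width = high − low = 1/1 − 0/1 = 1/1
Scaled code = (code − low) / width = (3/16 − 0/1) / 1/1 = 3/16
  d: [0/1, 3/8) ← scaled code falls here ✓
  a: [3/8, 3/4) 
  b: [3/4, 1/1) 

Answer: d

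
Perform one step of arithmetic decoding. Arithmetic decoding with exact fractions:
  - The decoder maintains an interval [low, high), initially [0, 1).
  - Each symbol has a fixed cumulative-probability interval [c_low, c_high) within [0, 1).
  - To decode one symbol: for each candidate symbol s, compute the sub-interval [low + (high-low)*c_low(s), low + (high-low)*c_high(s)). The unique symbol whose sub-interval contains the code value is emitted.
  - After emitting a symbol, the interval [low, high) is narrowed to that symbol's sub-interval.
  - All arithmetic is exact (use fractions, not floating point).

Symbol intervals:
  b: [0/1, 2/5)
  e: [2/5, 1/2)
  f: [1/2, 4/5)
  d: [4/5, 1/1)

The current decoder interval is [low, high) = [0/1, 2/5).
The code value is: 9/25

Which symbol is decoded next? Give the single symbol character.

Interval width = high − low = 2/5 − 0/1 = 2/5
Scaled code = (code − low) / width = (9/25 − 0/1) / 2/5 = 9/10
  b: [0/1, 2/5) 
  e: [2/5, 1/2) 
  f: [1/2, 4/5) 
  d: [4/5, 1/1) ← scaled code falls here ✓

Answer: d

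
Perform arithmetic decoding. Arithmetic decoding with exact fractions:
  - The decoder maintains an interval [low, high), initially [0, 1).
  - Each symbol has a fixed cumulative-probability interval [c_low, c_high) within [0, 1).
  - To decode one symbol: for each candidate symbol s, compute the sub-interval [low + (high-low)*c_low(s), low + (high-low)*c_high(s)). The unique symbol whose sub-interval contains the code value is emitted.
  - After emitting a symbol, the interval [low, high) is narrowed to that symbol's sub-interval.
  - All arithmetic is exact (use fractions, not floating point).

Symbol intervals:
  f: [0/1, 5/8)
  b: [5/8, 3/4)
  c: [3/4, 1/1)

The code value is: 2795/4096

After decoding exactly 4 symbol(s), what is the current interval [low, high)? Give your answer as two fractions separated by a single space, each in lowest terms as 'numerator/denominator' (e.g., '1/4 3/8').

Step 1: interval [0/1, 1/1), width = 1/1 - 0/1 = 1/1
  'f': [0/1 + 1/1*0/1, 0/1 + 1/1*5/8) = [0/1, 5/8)
  'b': [0/1 + 1/1*5/8, 0/1 + 1/1*3/4) = [5/8, 3/4) <- contains code 2795/4096
  'c': [0/1 + 1/1*3/4, 0/1 + 1/1*1/1) = [3/4, 1/1)
  emit 'b', narrow to [5/8, 3/4)
Step 2: interval [5/8, 3/4), width = 3/4 - 5/8 = 1/8
  'f': [5/8 + 1/8*0/1, 5/8 + 1/8*5/8) = [5/8, 45/64) <- contains code 2795/4096
  'b': [5/8 + 1/8*5/8, 5/8 + 1/8*3/4) = [45/64, 23/32)
  'c': [5/8 + 1/8*3/4, 5/8 + 1/8*1/1) = [23/32, 3/4)
  emit 'f', narrow to [5/8, 45/64)
Step 3: interval [5/8, 45/64), width = 45/64 - 5/8 = 5/64
  'f': [5/8 + 5/64*0/1, 5/8 + 5/64*5/8) = [5/8, 345/512)
  'b': [5/8 + 5/64*5/8, 5/8 + 5/64*3/4) = [345/512, 175/256) <- contains code 2795/4096
  'c': [5/8 + 5/64*3/4, 5/8 + 5/64*1/1) = [175/256, 45/64)
  emit 'b', narrow to [345/512, 175/256)
Step 4: interval [345/512, 175/256), width = 175/256 - 345/512 = 5/512
  'f': [345/512 + 5/512*0/1, 345/512 + 5/512*5/8) = [345/512, 2785/4096)
  'b': [345/512 + 5/512*5/8, 345/512 + 5/512*3/4) = [2785/4096, 1395/2048)
  'c': [345/512 + 5/512*3/4, 345/512 + 5/512*1/1) = [1395/2048, 175/256) <- contains code 2795/4096
  emit 'c', narrow to [1395/2048, 175/256)

Answer: 1395/2048 175/256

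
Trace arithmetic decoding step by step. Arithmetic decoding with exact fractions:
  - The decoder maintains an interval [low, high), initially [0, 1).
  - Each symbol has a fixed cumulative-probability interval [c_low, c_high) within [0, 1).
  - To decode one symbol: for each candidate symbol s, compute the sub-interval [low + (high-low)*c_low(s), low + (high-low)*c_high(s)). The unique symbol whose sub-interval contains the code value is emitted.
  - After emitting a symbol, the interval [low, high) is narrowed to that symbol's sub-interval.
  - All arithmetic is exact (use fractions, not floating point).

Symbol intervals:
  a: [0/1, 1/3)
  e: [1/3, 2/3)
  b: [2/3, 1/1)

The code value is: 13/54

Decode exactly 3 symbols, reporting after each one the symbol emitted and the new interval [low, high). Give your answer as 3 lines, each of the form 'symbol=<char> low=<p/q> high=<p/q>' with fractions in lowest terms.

Answer: symbol=a low=0/1 high=1/3
symbol=b low=2/9 high=1/3
symbol=a low=2/9 high=7/27

Derivation:
Step 1: interval [0/1, 1/1), width = 1/1 - 0/1 = 1/1
  'a': [0/1 + 1/1*0/1, 0/1 + 1/1*1/3) = [0/1, 1/3) <- contains code 13/54
  'e': [0/1 + 1/1*1/3, 0/1 + 1/1*2/3) = [1/3, 2/3)
  'b': [0/1 + 1/1*2/3, 0/1 + 1/1*1/1) = [2/3, 1/1)
  emit 'a', narrow to [0/1, 1/3)
Step 2: interval [0/1, 1/3), width = 1/3 - 0/1 = 1/3
  'a': [0/1 + 1/3*0/1, 0/1 + 1/3*1/3) = [0/1, 1/9)
  'e': [0/1 + 1/3*1/3, 0/1 + 1/3*2/3) = [1/9, 2/9)
  'b': [0/1 + 1/3*2/3, 0/1 + 1/3*1/1) = [2/9, 1/3) <- contains code 13/54
  emit 'b', narrow to [2/9, 1/3)
Step 3: interval [2/9, 1/3), width = 1/3 - 2/9 = 1/9
  'a': [2/9 + 1/9*0/1, 2/9 + 1/9*1/3) = [2/9, 7/27) <- contains code 13/54
  'e': [2/9 + 1/9*1/3, 2/9 + 1/9*2/3) = [7/27, 8/27)
  'b': [2/9 + 1/9*2/3, 2/9 + 1/9*1/1) = [8/27, 1/3)
  emit 'a', narrow to [2/9, 7/27)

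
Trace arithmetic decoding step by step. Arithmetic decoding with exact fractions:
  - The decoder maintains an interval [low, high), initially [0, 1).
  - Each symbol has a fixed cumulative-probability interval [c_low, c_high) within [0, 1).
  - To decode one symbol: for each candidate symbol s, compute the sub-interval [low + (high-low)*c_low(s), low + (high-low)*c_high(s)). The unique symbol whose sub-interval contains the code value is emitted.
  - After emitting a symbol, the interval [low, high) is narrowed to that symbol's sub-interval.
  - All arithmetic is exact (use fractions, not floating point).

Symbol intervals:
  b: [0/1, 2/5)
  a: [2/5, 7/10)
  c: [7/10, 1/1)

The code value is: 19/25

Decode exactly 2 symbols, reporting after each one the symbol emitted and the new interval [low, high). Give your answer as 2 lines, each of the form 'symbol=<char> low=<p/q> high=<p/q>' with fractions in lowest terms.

Step 1: interval [0/1, 1/1), width = 1/1 - 0/1 = 1/1
  'b': [0/1 + 1/1*0/1, 0/1 + 1/1*2/5) = [0/1, 2/5)
  'a': [0/1 + 1/1*2/5, 0/1 + 1/1*7/10) = [2/5, 7/10)
  'c': [0/1 + 1/1*7/10, 0/1 + 1/1*1/1) = [7/10, 1/1) <- contains code 19/25
  emit 'c', narrow to [7/10, 1/1)
Step 2: interval [7/10, 1/1), width = 1/1 - 7/10 = 3/10
  'b': [7/10 + 3/10*0/1, 7/10 + 3/10*2/5) = [7/10, 41/50) <- contains code 19/25
  'a': [7/10 + 3/10*2/5, 7/10 + 3/10*7/10) = [41/50, 91/100)
  'c': [7/10 + 3/10*7/10, 7/10 + 3/10*1/1) = [91/100, 1/1)
  emit 'b', narrow to [7/10, 41/50)

Answer: symbol=c low=7/10 high=1/1
symbol=b low=7/10 high=41/50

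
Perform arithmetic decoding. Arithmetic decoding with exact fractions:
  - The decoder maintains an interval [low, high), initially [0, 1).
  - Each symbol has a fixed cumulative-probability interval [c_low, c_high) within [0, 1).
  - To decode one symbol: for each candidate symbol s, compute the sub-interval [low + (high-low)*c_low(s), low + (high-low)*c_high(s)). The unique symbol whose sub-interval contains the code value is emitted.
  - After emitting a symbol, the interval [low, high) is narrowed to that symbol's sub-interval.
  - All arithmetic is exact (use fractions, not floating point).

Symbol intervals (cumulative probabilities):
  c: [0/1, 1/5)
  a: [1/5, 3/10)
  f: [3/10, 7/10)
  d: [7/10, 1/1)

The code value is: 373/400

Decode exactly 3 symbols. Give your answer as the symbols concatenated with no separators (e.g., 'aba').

Answer: dda

Derivation:
Step 1: interval [0/1, 1/1), width = 1/1 - 0/1 = 1/1
  'c': [0/1 + 1/1*0/1, 0/1 + 1/1*1/5) = [0/1, 1/5)
  'a': [0/1 + 1/1*1/5, 0/1 + 1/1*3/10) = [1/5, 3/10)
  'f': [0/1 + 1/1*3/10, 0/1 + 1/1*7/10) = [3/10, 7/10)
  'd': [0/1 + 1/1*7/10, 0/1 + 1/1*1/1) = [7/10, 1/1) <- contains code 373/400
  emit 'd', narrow to [7/10, 1/1)
Step 2: interval [7/10, 1/1), width = 1/1 - 7/10 = 3/10
  'c': [7/10 + 3/10*0/1, 7/10 + 3/10*1/5) = [7/10, 19/25)
  'a': [7/10 + 3/10*1/5, 7/10 + 3/10*3/10) = [19/25, 79/100)
  'f': [7/10 + 3/10*3/10, 7/10 + 3/10*7/10) = [79/100, 91/100)
  'd': [7/10 + 3/10*7/10, 7/10 + 3/10*1/1) = [91/100, 1/1) <- contains code 373/400
  emit 'd', narrow to [91/100, 1/1)
Step 3: interval [91/100, 1/1), width = 1/1 - 91/100 = 9/100
  'c': [91/100 + 9/100*0/1, 91/100 + 9/100*1/5) = [91/100, 116/125)
  'a': [91/100 + 9/100*1/5, 91/100 + 9/100*3/10) = [116/125, 937/1000) <- contains code 373/400
  'f': [91/100 + 9/100*3/10, 91/100 + 9/100*7/10) = [937/1000, 973/1000)
  'd': [91/100 + 9/100*7/10, 91/100 + 9/100*1/1) = [973/1000, 1/1)
  emit 'a', narrow to [116/125, 937/1000)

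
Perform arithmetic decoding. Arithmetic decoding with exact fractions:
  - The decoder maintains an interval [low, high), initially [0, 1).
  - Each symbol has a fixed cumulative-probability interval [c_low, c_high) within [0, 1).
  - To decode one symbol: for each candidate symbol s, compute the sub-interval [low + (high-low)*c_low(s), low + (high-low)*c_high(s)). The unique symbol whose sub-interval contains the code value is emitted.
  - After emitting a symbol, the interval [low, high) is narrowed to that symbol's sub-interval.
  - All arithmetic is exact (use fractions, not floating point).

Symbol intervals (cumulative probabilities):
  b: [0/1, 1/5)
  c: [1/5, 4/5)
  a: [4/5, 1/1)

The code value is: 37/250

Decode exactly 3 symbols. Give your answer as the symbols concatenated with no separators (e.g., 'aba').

Step 1: interval [0/1, 1/1), width = 1/1 - 0/1 = 1/1
  'b': [0/1 + 1/1*0/1, 0/1 + 1/1*1/5) = [0/1, 1/5) <- contains code 37/250
  'c': [0/1 + 1/1*1/5, 0/1 + 1/1*4/5) = [1/5, 4/5)
  'a': [0/1 + 1/1*4/5, 0/1 + 1/1*1/1) = [4/5, 1/1)
  emit 'b', narrow to [0/1, 1/5)
Step 2: interval [0/1, 1/5), width = 1/5 - 0/1 = 1/5
  'b': [0/1 + 1/5*0/1, 0/1 + 1/5*1/5) = [0/1, 1/25)
  'c': [0/1 + 1/5*1/5, 0/1 + 1/5*4/5) = [1/25, 4/25) <- contains code 37/250
  'a': [0/1 + 1/5*4/5, 0/1 + 1/5*1/1) = [4/25, 1/5)
  emit 'c', narrow to [1/25, 4/25)
Step 3: interval [1/25, 4/25), width = 4/25 - 1/25 = 3/25
  'b': [1/25 + 3/25*0/1, 1/25 + 3/25*1/5) = [1/25, 8/125)
  'c': [1/25 + 3/25*1/5, 1/25 + 3/25*4/5) = [8/125, 17/125)
  'a': [1/25 + 3/25*4/5, 1/25 + 3/25*1/1) = [17/125, 4/25) <- contains code 37/250
  emit 'a', narrow to [17/125, 4/25)

Answer: bca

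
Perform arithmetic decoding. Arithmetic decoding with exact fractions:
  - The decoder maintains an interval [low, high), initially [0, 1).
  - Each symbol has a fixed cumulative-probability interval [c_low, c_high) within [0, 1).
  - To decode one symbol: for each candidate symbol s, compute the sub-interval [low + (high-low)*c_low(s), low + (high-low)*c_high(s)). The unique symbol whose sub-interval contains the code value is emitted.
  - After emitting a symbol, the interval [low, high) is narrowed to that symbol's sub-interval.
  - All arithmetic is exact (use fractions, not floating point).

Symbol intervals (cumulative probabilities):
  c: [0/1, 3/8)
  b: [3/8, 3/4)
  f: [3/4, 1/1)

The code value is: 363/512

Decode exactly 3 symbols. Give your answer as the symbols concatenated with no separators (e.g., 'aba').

Step 1: interval [0/1, 1/1), width = 1/1 - 0/1 = 1/1
  'c': [0/1 + 1/1*0/1, 0/1 + 1/1*3/8) = [0/1, 3/8)
  'b': [0/1 + 1/1*3/8, 0/1 + 1/1*3/4) = [3/8, 3/4) <- contains code 363/512
  'f': [0/1 + 1/1*3/4, 0/1 + 1/1*1/1) = [3/4, 1/1)
  emit 'b', narrow to [3/8, 3/4)
Step 2: interval [3/8, 3/4), width = 3/4 - 3/8 = 3/8
  'c': [3/8 + 3/8*0/1, 3/8 + 3/8*3/8) = [3/8, 33/64)
  'b': [3/8 + 3/8*3/8, 3/8 + 3/8*3/4) = [33/64, 21/32)
  'f': [3/8 + 3/8*3/4, 3/8 + 3/8*1/1) = [21/32, 3/4) <- contains code 363/512
  emit 'f', narrow to [21/32, 3/4)
Step 3: interval [21/32, 3/4), width = 3/4 - 21/32 = 3/32
  'c': [21/32 + 3/32*0/1, 21/32 + 3/32*3/8) = [21/32, 177/256)
  'b': [21/32 + 3/32*3/8, 21/32 + 3/32*3/4) = [177/256, 93/128) <- contains code 363/512
  'f': [21/32 + 3/32*3/4, 21/32 + 3/32*1/1) = [93/128, 3/4)
  emit 'b', narrow to [177/256, 93/128)

Answer: bfb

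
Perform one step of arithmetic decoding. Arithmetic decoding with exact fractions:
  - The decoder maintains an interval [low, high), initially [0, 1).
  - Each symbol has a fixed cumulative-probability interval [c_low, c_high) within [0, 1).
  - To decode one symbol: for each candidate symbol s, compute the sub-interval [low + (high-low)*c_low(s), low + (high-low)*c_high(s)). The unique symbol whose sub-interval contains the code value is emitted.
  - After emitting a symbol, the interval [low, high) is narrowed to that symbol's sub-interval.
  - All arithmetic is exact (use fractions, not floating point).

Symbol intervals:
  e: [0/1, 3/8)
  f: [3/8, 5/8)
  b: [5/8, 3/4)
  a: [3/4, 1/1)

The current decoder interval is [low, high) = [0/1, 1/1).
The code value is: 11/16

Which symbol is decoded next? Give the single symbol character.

Interval width = high − low = 1/1 − 0/1 = 1/1
Scaled code = (code − low) / width = (11/16 − 0/1) / 1/1 = 11/16
  e: [0/1, 3/8) 
  f: [3/8, 5/8) 
  b: [5/8, 3/4) ← scaled code falls here ✓
  a: [3/4, 1/1) 

Answer: b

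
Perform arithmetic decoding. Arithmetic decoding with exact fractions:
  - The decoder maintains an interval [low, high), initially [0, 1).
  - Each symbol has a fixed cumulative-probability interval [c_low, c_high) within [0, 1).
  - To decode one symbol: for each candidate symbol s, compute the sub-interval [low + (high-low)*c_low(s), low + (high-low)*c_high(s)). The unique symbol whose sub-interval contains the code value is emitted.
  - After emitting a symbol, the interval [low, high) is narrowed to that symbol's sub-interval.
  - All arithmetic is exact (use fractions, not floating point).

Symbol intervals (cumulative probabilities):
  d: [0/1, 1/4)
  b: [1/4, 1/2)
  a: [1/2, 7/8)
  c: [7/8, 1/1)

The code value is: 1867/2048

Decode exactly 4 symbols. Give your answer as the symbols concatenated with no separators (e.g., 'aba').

Answer: cbda

Derivation:
Step 1: interval [0/1, 1/1), width = 1/1 - 0/1 = 1/1
  'd': [0/1 + 1/1*0/1, 0/1 + 1/1*1/4) = [0/1, 1/4)
  'b': [0/1 + 1/1*1/4, 0/1 + 1/1*1/2) = [1/4, 1/2)
  'a': [0/1 + 1/1*1/2, 0/1 + 1/1*7/8) = [1/2, 7/8)
  'c': [0/1 + 1/1*7/8, 0/1 + 1/1*1/1) = [7/8, 1/1) <- contains code 1867/2048
  emit 'c', narrow to [7/8, 1/1)
Step 2: interval [7/8, 1/1), width = 1/1 - 7/8 = 1/8
  'd': [7/8 + 1/8*0/1, 7/8 + 1/8*1/4) = [7/8, 29/32)
  'b': [7/8 + 1/8*1/4, 7/8 + 1/8*1/2) = [29/32, 15/16) <- contains code 1867/2048
  'a': [7/8 + 1/8*1/2, 7/8 + 1/8*7/8) = [15/16, 63/64)
  'c': [7/8 + 1/8*7/8, 7/8 + 1/8*1/1) = [63/64, 1/1)
  emit 'b', narrow to [29/32, 15/16)
Step 3: interval [29/32, 15/16), width = 15/16 - 29/32 = 1/32
  'd': [29/32 + 1/32*0/1, 29/32 + 1/32*1/4) = [29/32, 117/128) <- contains code 1867/2048
  'b': [29/32 + 1/32*1/4, 29/32 + 1/32*1/2) = [117/128, 59/64)
  'a': [29/32 + 1/32*1/2, 29/32 + 1/32*7/8) = [59/64, 239/256)
  'c': [29/32 + 1/32*7/8, 29/32 + 1/32*1/1) = [239/256, 15/16)
  emit 'd', narrow to [29/32, 117/128)
Step 4: interval [29/32, 117/128), width = 117/128 - 29/32 = 1/128
  'd': [29/32 + 1/128*0/1, 29/32 + 1/128*1/4) = [29/32, 465/512)
  'b': [29/32 + 1/128*1/4, 29/32 + 1/128*1/2) = [465/512, 233/256)
  'a': [29/32 + 1/128*1/2, 29/32 + 1/128*7/8) = [233/256, 935/1024) <- contains code 1867/2048
  'c': [29/32 + 1/128*7/8, 29/32 + 1/128*1/1) = [935/1024, 117/128)
  emit 'a', narrow to [233/256, 935/1024)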